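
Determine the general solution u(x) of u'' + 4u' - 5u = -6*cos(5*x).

u = -6*sin(5*x)/65 + 9*cos(5*x)/65 + C1*exp(-5*x) + C2*exp(x)

Characteristic equation r² + 4r - 5 = 0 factors as (r + 5)(r - 1) = 0, so r = -5, 1.
Hence u_h = C1*exp(-5*x) + C2*exp(x).
Try u_p = A*cos(5*x) + B*sin(5*x). Substituting and equating the coefficients of cos(5x) and sin(5x) gives A = 9/65, B = -6/65, so u_p = -6*sin(5*x)/65 + 9*cos(5*x)/65.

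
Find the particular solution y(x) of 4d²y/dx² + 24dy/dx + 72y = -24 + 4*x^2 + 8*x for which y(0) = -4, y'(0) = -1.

y = -59/162 + x**2/18 + 2*x/27 - 647*exp(-3*x)*sin(3*x)/162 - 589*cos(3*x)*exp(-3*x)/162

Divide through by 4: y'' + 6y' + 18y = -6 + x^2 + 2*x.
Characteristic equation r² + 6r + 18 = 0 has discriminant (6)² - 4·(18) = -36 < 0, so r = -3 ± 3i.
Hence y_h = C1*cos(3*x)*exp(-3*x) + C2*exp(-3*x)*sin(3*x).
For the particular solution try y_p = A0 + A1*x + A2*x^2. Substituting and matching coefficients of each power of x gives A0 = -59/162, A1 = 2/27, A2 = 1/18, so y_p = -59/162 + x^2/18 + 2*x/27.
General solution: y = -59/162 + x^2/18 + 2*x/27 + C1*cos(3*x)*exp(-3*x) + C2*exp(-3*x)*sin(3*x).
Apply the initial conditions: y(0) = -59/162 + C1 = -4 and y'(0) = 2/27 - 3*C1 + 3*C2 = -1. Solving gives C1 = -589/162, C2 = -647/162.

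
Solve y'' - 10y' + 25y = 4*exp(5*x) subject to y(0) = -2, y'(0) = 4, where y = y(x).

Characteristic equation r² - 10r + 25 = 0 has discriminant (-10)² - 4·(25) = 0, so r = 5 is a repeated root.
Hence y_h = (C1 + C2*x)*exp(5*x).
Since exp(5*x) solves the homogeneous equation (r = 5 is a root of multiplicity 2), multiply the trial by x^2. Try y_p = A*x^2*exp(5*x). Substituting into the equation and dividing by exp(5*x) gives A = 2, so y_p = 2*x^2*exp(5*x).
General solution: y = C1*exp(5*x) + 2*x^2*exp(5*x) + C2*x*exp(5*x).
Apply the initial conditions: y(0) = C1 = -2 and y'(0) = C2 + 5*C1 = 4. Solving gives C1 = -2, C2 = 14.

y = -2*exp(5*x) + 2*x**2*exp(5*x) + 14*x*exp(5*x)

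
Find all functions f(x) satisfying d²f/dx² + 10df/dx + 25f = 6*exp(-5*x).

f = C1*exp(-5*x) + 3*x**2*exp(-5*x) + C2*x*exp(-5*x)

Characteristic equation r² + 10r + 25 = 0 has discriminant (10)² - 4·(25) = 0, so r = -5 is a repeated root.
Hence f_h = (C1 + C2*x)*exp(-5*x).
Since exp(-5*x) solves the homogeneous equation (r = -5 is a root of multiplicity 2), multiply the trial by x^2. Try f_p = A*x^2*exp(-5*x). Substituting into the equation and dividing by exp(-5*x) gives A = 3, so f_p = 3*x^2*exp(-5*x).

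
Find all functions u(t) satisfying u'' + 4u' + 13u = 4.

u = 4/13 + C1*cos(3*t)*exp(-2*t) + C2*exp(-2*t)*sin(3*t)

Characteristic equation r² + 4r + 13 = 0 has discriminant (4)² - 4·(13) = -36 < 0, so r = -2 ± 3i.
Hence u_h = C1*cos(3*t)*exp(-2*t) + C2*exp(-2*t)*sin(3*t).
For the particular solution try u_p = A0. Substituting and matching coefficients of each power of t gives A0 = 4/13, so u_p = 4/13.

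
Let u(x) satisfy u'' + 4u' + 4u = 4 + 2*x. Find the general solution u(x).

Characteristic equation r² + 4r + 4 = 0 has discriminant (4)² - 4·(4) = 0, so r = -2 is a repeated root.
Hence u_h = (C1 + C2*x)*exp(-2*x).
For the particular solution try u_p = A0 + A1*x. Substituting and matching coefficients of each power of x gives A0 = 1/2, A1 = 1/2, so u_p = 1/2 + x/2.

u = 1/2 + x/2 + C1*exp(-2*x) + C2*x*exp(-2*x)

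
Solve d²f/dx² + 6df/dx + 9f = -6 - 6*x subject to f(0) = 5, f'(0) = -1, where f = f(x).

f = -2/9 - 2*x/3 + 47*exp(-3*x)/9 + 46*x*exp(-3*x)/3

Characteristic equation r² + 6r + 9 = 0 has discriminant (6)² - 4·(9) = 0, so r = -3 is a repeated root.
Hence f_h = (C1 + C2*x)*exp(-3*x).
For the particular solution try f_p = A0 + A1*x. Substituting and matching coefficients of each power of x gives A0 = -2/9, A1 = -2/3, so f_p = -2/9 - 2*x/3.
General solution: f = -2/9 - 2*x/3 + C1*exp(-3*x) + C2*x*exp(-3*x).
Apply the initial conditions: f(0) = -2/9 + C1 = 5 and f'(0) = -2/3 + C2 - 3*C1 = -1. Solving gives C1 = 47/9, C2 = 46/3.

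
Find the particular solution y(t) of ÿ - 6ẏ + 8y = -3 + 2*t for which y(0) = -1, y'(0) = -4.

Characteristic equation r² - 6r + 8 = 0 factors as (r - 4)(r - 2) = 0, so r = 4, 2.
Hence y_h = C1*exp(4*t) + C2*exp(2*t).
For the particular solution try y_p = A0 + A1*t. Substituting and matching coefficients of each power of t gives A0 = -3/16, A1 = 1/4, so y_p = -3/16 + t/4.
General solution: y = -3/16 + t/4 + C1*exp(4*t) + C2*exp(2*t).
Apply the initial conditions: y(0) = -3/16 + C1 + C2 = -1 and y'(0) = 1/4 + 2*C2 + 4*C1 = -4. Solving gives C1 = -21/16, C2 = 1/2.

y = -3/16 + exp(2*t)/2 - 21*exp(4*t)/16 + t/4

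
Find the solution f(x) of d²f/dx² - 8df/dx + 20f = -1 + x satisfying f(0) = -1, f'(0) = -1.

Characteristic equation r² - 8r + 20 = 0 has discriminant (-8)² - 4·(20) = -16 < 0, so r = 4 ± 2i.
Hence f_h = C1*cos(2*x)*exp(4*x) + C2*exp(4*x)*sin(2*x).
For the particular solution try f_p = A0 + A1*x. Substituting and matching coefficients of each power of x gives A0 = -3/100, A1 = 1/20, so f_p = -3/100 + x/20.
General solution: f = -3/100 + x/20 + C1*cos(2*x)*exp(4*x) + C2*exp(4*x)*sin(2*x).
Apply the initial conditions: f(0) = -3/100 + C1 = -1 and f'(0) = 1/20 + 2*C2 + 4*C1 = -1. Solving gives C1 = -97/100, C2 = 283/200.

f = -3/100 + x/20 - 97*cos(2*x)*exp(4*x)/100 + 283*exp(4*x)*sin(2*x)/200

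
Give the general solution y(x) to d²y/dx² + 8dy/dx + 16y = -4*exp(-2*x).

y = -exp(-2*x) + C1*exp(-4*x) + C2*x*exp(-4*x)

Characteristic equation r² + 8r + 16 = 0 has discriminant (8)² - 4·(16) = 0, so r = -4 is a repeated root.
Hence y_h = (C1 + C2*x)*exp(-4*x).
Try y_p = A*exp(-2*x). Substituting into the equation and dividing by exp(-2*x) gives A = -1, so y_p = -exp(-2*x).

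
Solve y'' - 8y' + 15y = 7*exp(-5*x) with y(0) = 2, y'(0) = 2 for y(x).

y = -33*exp(5*x)/20 + 7*exp(-5*x)/80 + 57*exp(3*x)/16

Characteristic equation r² - 8r + 15 = 0 factors as (r - 3)(r - 5) = 0, so r = 3, 5.
Hence y_h = C1*exp(3*x) + C2*exp(5*x).
Try y_p = A*exp(-5*x). Substituting into the equation and dividing by exp(-5*x) gives A = 7/80, so y_p = 7*exp(-5*x)/80.
General solution: y = 7*exp(-5*x)/80 + C1*exp(3*x) + C2*exp(5*x).
Apply the initial conditions: y(0) = 7/80 + C1 + C2 = 2 and y'(0) = -7/16 + 3*C1 + 5*C2 = 2. Solving gives C1 = 57/16, C2 = -33/20.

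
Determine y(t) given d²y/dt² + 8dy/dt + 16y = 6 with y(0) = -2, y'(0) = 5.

Characteristic equation r² + 8r + 16 = 0 has discriminant (8)² - 4·(16) = 0, so r = -4 is a repeated root.
Hence y_h = (C1 + C2*t)*exp(-4*t).
For the particular solution try y_p = A0. Substituting and matching coefficients of each power of t gives A0 = 3/8, so y_p = 3/8.
General solution: y = 3/8 + C1*exp(-4*t) + C2*t*exp(-4*t).
Apply the initial conditions: y(0) = 3/8 + C1 = -2 and y'(0) = C2 - 4*C1 = 5. Solving gives C1 = -19/8, C2 = -9/2.

y = 3/8 - 19*exp(-4*t)/8 - 9*t*exp(-4*t)/2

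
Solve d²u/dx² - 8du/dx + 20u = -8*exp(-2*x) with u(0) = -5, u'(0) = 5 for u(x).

Characteristic equation r² - 8r + 20 = 0 has discriminant (-8)² - 4·(20) = -16 < 0, so r = 4 ± 2i.
Hence u_h = C1*cos(2*x)*exp(4*x) + C2*exp(4*x)*sin(2*x).
Try u_p = A*exp(-2*x). Substituting into the equation and dividing by exp(-2*x) gives A = -1/5, so u_p = -exp(-2*x)/5.
General solution: u = -exp(-2*x)/5 + C1*cos(2*x)*exp(4*x) + C2*exp(4*x)*sin(2*x).
Apply the initial conditions: u(0) = -1/5 + C1 = -5 and u'(0) = 2/5 + 2*C2 + 4*C1 = 5. Solving gives C1 = -24/5, C2 = 119/10.

u = -exp(-2*x)/5 - 24*cos(2*x)*exp(4*x)/5 + 119*exp(4*x)*sin(2*x)/10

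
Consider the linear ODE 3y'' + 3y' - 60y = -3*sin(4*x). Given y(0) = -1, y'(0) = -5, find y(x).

Divide through by 3: y'' + y' - 20y = -sin(4*x).
Characteristic equation r² + r - 20 = 0 factors as (r + 5)(r - 4) = 0, so r = -5, 4.
Hence y_h = C1*exp(-5*x) + C2*exp(4*x).
Try y_p = A*cos(4*x) + B*sin(4*x). Substituting and equating the coefficients of cos(4x) and sin(4x) gives A = 1/328, B = 9/328, so y_p = cos(4*x)/328 + 9*sin(4*x)/328.
General solution: y = cos(4*x)/328 + 9*sin(4*x)/328 + C1*exp(-5*x) + C2*exp(4*x).
Apply the initial conditions: y(0) = 1/328 + C1 + C2 = -1 and y'(0) = 9/82 - 5*C1 + 4*C2 = -5. Solving gives C1 = 5/41, C2 = -9/8.

y = -9*exp(4*x)/8 + cos(4*x)/328 + 5*exp(-5*x)/41 + 9*sin(4*x)/328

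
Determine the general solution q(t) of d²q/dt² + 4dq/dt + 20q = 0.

Characteristic equation r² + 4r + 20 = 0 has discriminant (4)² - 4·(20) = -64 < 0, so r = -2 ± 4i.
Hence q_h = C1*cos(4*t)*exp(-2*t) + C2*exp(-2*t)*sin(4*t).

q = C1*cos(4*t)*exp(-2*t) + C2*exp(-2*t)*sin(4*t)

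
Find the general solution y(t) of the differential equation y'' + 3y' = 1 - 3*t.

Characteristic equation r² + 3r = 0 factors as (r + 3)r = 0, so r = -3, 0.
Hence y_h = C1*exp(-3*t) + C2.
Since 0 is a characteristic root (multiplicity 1), multiply the polynomial trial by t: try y_p = t*(A0 + A1*t). Substituting and matching coefficients of each power of t gives A0 = 2/3, A1 = -1/2, so y_p = -t^2/2 + 2*t/3.

y = C2 - t**2/2 + 2*t/3 + C1*exp(-3*t)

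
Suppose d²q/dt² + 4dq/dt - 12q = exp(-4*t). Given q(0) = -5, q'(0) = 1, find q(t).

Characteristic equation r² + 4r - 12 = 0 factors as (r + 6)(r - 2) = 0, so r = -6, 2.
Hence q_h = C1*exp(-6*t) + C2*exp(2*t).
Try q_p = A*exp(-4*t). Substituting into the equation and dividing by exp(-4*t) gives A = -1/12, so q_p = -exp(-4*t)/12.
General solution: q = -exp(-4*t)/12 + C1*exp(-6*t) + C2*exp(2*t).
Apply the initial conditions: q(0) = -1/12 + C1 + C2 = -5 and q'(0) = 1/3 - 6*C1 + 2*C2 = 1. Solving gives C1 = -21/16, C2 = -173/48.

q = -173*exp(2*t)/48 - 21*exp(-6*t)/16 - exp(-4*t)/12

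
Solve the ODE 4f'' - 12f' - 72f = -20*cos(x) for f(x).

f = 3*sin(x)/74 + 19*cos(x)/74 + C1*exp(6*x) + C2*exp(-3*x)

Divide through by 4: f'' - 3f' - 18f = -5*cos(x).
Characteristic equation r² - 3r - 18 = 0 factors as (r - 6)(r + 3) = 0, so r = 6, -3.
Hence f_h = C1*exp(6*x) + C2*exp(-3*x).
Try f_p = A*cos(x) + B*sin(x). Substituting and equating the coefficients of cos(x) and sin(x) gives A = 19/74, B = 3/74, so f_p = 3*sin(x)/74 + 19*cos(x)/74.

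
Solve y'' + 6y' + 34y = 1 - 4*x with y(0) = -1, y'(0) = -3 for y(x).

y = 29/578 - 2*x/17 - 3487*exp(-3*x)*sin(5*x)/2890 - 607*cos(5*x)*exp(-3*x)/578

Characteristic equation r² + 6r + 34 = 0 has discriminant (6)² - 4·(34) = -100 < 0, so r = -3 ± 5i.
Hence y_h = C1*cos(5*x)*exp(-3*x) + C2*exp(-3*x)*sin(5*x).
For the particular solution try y_p = A0 + A1*x. Substituting and matching coefficients of each power of x gives A0 = 29/578, A1 = -2/17, so y_p = 29/578 - 2*x/17.
General solution: y = 29/578 - 2*x/17 + C1*cos(5*x)*exp(-3*x) + C2*exp(-3*x)*sin(5*x).
Apply the initial conditions: y(0) = 29/578 + C1 = -1 and y'(0) = -2/17 - 3*C1 + 5*C2 = -3. Solving gives C1 = -607/578, C2 = -3487/2890.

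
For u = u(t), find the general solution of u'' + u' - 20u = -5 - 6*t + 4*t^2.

Characteristic equation r² + r - 20 = 0 factors as (r - 4)(r + 5) = 0, so r = 4, -5.
Hence u_h = C1*exp(4*t) + C2*exp(-5*t).
For the particular solution try u_p = A0 + A1*t + A2*t^2. Substituting and matching coefficients of each power of t gives A0 = 61/250, A1 = 7/25, A2 = -1/5, so u_p = 61/250 - t^2/5 + 7*t/25.

u = 61/250 - t**2/5 + 7*t/25 + C1*exp(4*t) + C2*exp(-5*t)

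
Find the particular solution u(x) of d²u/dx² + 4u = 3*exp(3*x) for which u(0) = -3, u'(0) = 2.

u = -42*cos(2*x)/13 + 3*exp(3*x)/13 + 17*sin(2*x)/26

Characteristic equation r² + 4 = 0 has discriminant (0)² - 4·(4) = -16 < 0, so r = ± 2i.
Hence u_h = C1*cos(2*x) + C2*sin(2*x).
Try u_p = A*exp(3*x). Substituting into the equation and dividing by exp(3*x) gives A = 3/13, so u_p = 3*exp(3*x)/13.
General solution: u = 3*exp(3*x)/13 + C1*cos(2*x) + C2*sin(2*x).
Apply the initial conditions: u(0) = 3/13 + C1 = -3 and u'(0) = 9/13 + 2*C2 = 2. Solving gives C1 = -42/13, C2 = 17/26.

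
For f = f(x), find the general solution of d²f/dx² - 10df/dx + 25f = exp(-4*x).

f = exp(-4*x)/81 + C1*exp(5*x) + C2*x*exp(5*x)

Characteristic equation r² - 10r + 25 = 0 has discriminant (-10)² - 4·(25) = 0, so r = 5 is a repeated root.
Hence f_h = (C1 + C2*x)*exp(5*x).
Try f_p = A*exp(-4*x). Substituting into the equation and dividing by exp(-4*x) gives A = 1/81, so f_p = exp(-4*x)/81.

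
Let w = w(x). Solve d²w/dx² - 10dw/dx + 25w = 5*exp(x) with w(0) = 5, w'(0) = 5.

Characteristic equation r² - 10r + 25 = 0 has discriminant (-10)² - 4·(25) = 0, so r = 5 is a repeated root.
Hence w_h = (C1 + C2*x)*exp(5*x).
Try w_p = A*exp(x). Substituting into the equation and dividing by exp(x) gives A = 5/16, so w_p = 5*exp(x)/16.
General solution: w = 5*exp(x)/16 + C1*exp(5*x) + C2*x*exp(5*x).
Apply the initial conditions: w(0) = 5/16 + C1 = 5 and w'(0) = 5/16 + C2 + 5*C1 = 5. Solving gives C1 = 75/16, C2 = -75/4.

w = 5*exp(x)/16 + 75*exp(5*x)/16 - 75*x*exp(5*x)/4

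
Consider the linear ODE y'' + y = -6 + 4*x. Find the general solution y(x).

y = -6 + 4*x + C1*cos(x) + C2*sin(x)

Characteristic equation r² + 1 = 0 has discriminant (0)² - 4·(1) = -4 < 0, so r = ± i.
Hence y_h = C1*cos(x) + C2*sin(x).
For the particular solution try y_p = A0 + A1*x. Substituting and matching coefficients of each power of x gives A0 = -6, A1 = 4, so y_p = -6 + 4*x.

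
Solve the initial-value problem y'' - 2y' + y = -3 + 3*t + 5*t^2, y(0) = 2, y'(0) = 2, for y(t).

y = 33 - 31*exp(t) + 5*t**2 + 23*t + 10*t*exp(t)

Characteristic equation r² - 2r + 1 = 0 has discriminant (-2)² - 4·(1) = 0, so r = 1 is a repeated root.
Hence y_h = (C1 + C2*t)*exp(t).
For the particular solution try y_p = A0 + A1*t + A2*t^2. Substituting and matching coefficients of each power of t gives A0 = 33, A1 = 23, A2 = 5, so y_p = 33 + 5*t^2 + 23*t.
General solution: y = 33 + 5*t^2 + 23*t + C1*exp(t) + C2*t*exp(t).
Apply the initial conditions: y(0) = 33 + C1 = 2 and y'(0) = 23 + C1 + C2 = 2. Solving gives C1 = -31, C2 = 10.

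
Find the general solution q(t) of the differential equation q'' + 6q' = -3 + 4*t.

Characteristic equation r² + 6r = 0 factors as (r + 6)r = 0, so r = -6, 0.
Hence q_h = C1*exp(-6*t) + C2.
Since 0 is a characteristic root (multiplicity 1), multiply the polynomial trial by t: try q_p = t*(A0 + A1*t). Substituting and matching coefficients of each power of t gives A0 = -11/18, A1 = 1/3, so q_p = -11*t/18 + t^2/3.

q = C2 - 11*t/18 + t**2/3 + C1*exp(-6*t)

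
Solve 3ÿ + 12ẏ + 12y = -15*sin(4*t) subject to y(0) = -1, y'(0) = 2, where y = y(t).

Divide through by 3: y'' + 4y' + 4y = -5*sin(4*t).
Characteristic equation r² + 4r + 4 = 0 has discriminant (4)² - 4·(4) = 0, so r = -2 is a repeated root.
Hence y_h = (C1 + C2*t)*exp(-2*t).
Try y_p = A*cos(4*t) + B*sin(4*t). Substituting and equating the coefficients of cos(4t) and sin(4t) gives A = 1/5, B = 3/20, so y_p = cos(4*t)/5 + 3*sin(4*t)/20.
General solution: y = cos(4*t)/5 + 3*sin(4*t)/20 + C1*exp(-2*t) + C2*t*exp(-2*t).
Apply the initial conditions: y(0) = 1/5 + C1 = -1 and y'(0) = 3/5 + C2 - 2*C1 = 2. Solving gives C1 = -6/5, C2 = -1.

y = -6*exp(-2*t)/5 + cos(4*t)/5 + 3*sin(4*t)/20 - t*exp(-2*t)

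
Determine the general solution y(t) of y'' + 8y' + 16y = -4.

Characteristic equation r² + 8r + 16 = 0 has discriminant (8)² - 4·(16) = 0, so r = -4 is a repeated root.
Hence y_h = (C1 + C2*t)*exp(-4*t).
For the particular solution try y_p = A0. Substituting and matching coefficients of each power of t gives A0 = -1/4, so y_p = -1/4.

y = -1/4 + C1*exp(-4*t) + C2*t*exp(-4*t)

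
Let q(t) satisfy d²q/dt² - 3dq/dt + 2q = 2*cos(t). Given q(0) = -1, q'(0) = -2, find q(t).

q = -exp(t) - 3*sin(t)/5 - exp(2*t)/5 + cos(t)/5

Characteristic equation r² - 3r + 2 = 0 factors as (r - 2)(r - 1) = 0, so r = 2, 1.
Hence q_h = C1*exp(2*t) + C2*exp(t).
Try q_p = A*cos(t) + B*sin(t). Substituting and equating the coefficients of cos(t) and sin(t) gives A = 1/5, B = -3/5, so q_p = -3*sin(t)/5 + cos(t)/5.
General solution: q = -3*sin(t)/5 + cos(t)/5 + C1*exp(2*t) + C2*exp(t).
Apply the initial conditions: q(0) = 1/5 + C1 + C2 = -1 and q'(0) = -3/5 + C2 + 2*C1 = -2. Solving gives C1 = -1/5, C2 = -1.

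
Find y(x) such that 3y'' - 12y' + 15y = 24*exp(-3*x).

Divide through by 3: y'' - 4y' + 5y = 8*exp(-3*x).
Characteristic equation r² - 4r + 5 = 0 has discriminant (-4)² - 4·(5) = -4 < 0, so r = 2 ± i.
Hence y_h = C1*cos(x)*exp(2*x) + C2*exp(2*x)*sin(x).
Try y_p = A*exp(-3*x). Substituting into the equation and dividing by exp(-3*x) gives A = 4/13, so y_p = 4*exp(-3*x)/13.

y = 4*exp(-3*x)/13 + C1*cos(x)*exp(2*x) + C2*exp(2*x)*sin(x)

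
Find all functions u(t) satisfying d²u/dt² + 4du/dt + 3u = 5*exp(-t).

u = C1*exp(-3*t) + C2*exp(-t) + 5*t*exp(-t)/2

Characteristic equation r² + 4r + 3 = 0 factors as (r + 3)(r + 1) = 0, so r = -3, -1.
Hence u_h = C1*exp(-3*t) + C2*exp(-t).
Since exp(-t) solves the homogeneous equation (r = -1 is a root of multiplicity 1), multiply the trial by t. Try u_p = A*t*exp(-t). Substituting into the equation and dividing by exp(-t) gives A = 5/2, so u_p = 5*t*exp(-t)/2.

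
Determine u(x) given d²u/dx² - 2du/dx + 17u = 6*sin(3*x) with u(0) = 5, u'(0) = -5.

u = 9*cos(3*x)/25 + 12*sin(3*x)/25 - 277*exp(x)*sin(4*x)/100 + 116*cos(4*x)*exp(x)/25

Characteristic equation r² - 2r + 17 = 0 has discriminant (-2)² - 4·(17) = -64 < 0, so r = 1 ± 4i.
Hence u_h = C1*cos(4*x)*exp(x) + C2*exp(x)*sin(4*x).
Try u_p = A*cos(3*x) + B*sin(3*x). Substituting and equating the coefficients of cos(3x) and sin(3x) gives A = 9/25, B = 12/25, so u_p = 9*cos(3*x)/25 + 12*sin(3*x)/25.
General solution: u = 9*cos(3*x)/25 + 12*sin(3*x)/25 + C1*cos(4*x)*exp(x) + C2*exp(x)*sin(4*x).
Apply the initial conditions: u(0) = 9/25 + C1 = 5 and u'(0) = 36/25 + C1 + 4*C2 = -5. Solving gives C1 = 116/25, C2 = -277/100.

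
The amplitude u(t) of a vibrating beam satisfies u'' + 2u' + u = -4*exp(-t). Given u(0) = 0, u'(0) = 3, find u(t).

u = -2*t**2*exp(-t) + 3*t*exp(-t)

Characteristic equation r² + 2r + 1 = 0 has discriminant (2)² - 4·(1) = 0, so r = -1 is a repeated root.
Hence u_h = (C1 + C2*t)*exp(-t).
Since exp(-t) solves the homogeneous equation (r = -1 is a root of multiplicity 2), multiply the trial by t^2. Try u_p = A*t^2*exp(-t). Substituting into the equation and dividing by exp(-t) gives A = -2, so u_p = -2*t^2*exp(-t).
General solution: u = C1*exp(-t) - 2*t^2*exp(-t) + C2*t*exp(-t).
Apply the initial conditions: u(0) = C1 = 0 and u'(0) = C2 - C1 = 3. Solving gives C1 = 0, C2 = 3.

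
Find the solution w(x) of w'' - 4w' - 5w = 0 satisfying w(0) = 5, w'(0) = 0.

Characteristic equation r² - 4r - 5 = 0 factors as (r + 1)(r - 5) = 0, so r = -1, 5.
Hence w_h = C1*exp(-x) + C2*exp(5*x).
Apply the initial conditions: w(0) = C1 + C2 = 5 and w'(0) = -C1 + 5*C2 = 0. Solving gives C1 = 25/6, C2 = 5/6.

w = 5*exp(5*x)/6 + 25*exp(-x)/6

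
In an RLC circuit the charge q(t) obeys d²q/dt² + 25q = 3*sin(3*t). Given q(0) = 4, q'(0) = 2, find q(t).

q = 4*cos(5*t) + 3*sin(3*t)/16 + 23*sin(5*t)/80

Characteristic equation r² + 25 = 0 has discriminant (0)² - 4·(25) = -100 < 0, so r = ± 5i.
Hence q_h = C1*cos(5*t) + C2*sin(5*t).
Try q_p = A*cos(3*t) + B*sin(3*t). Substituting and equating the coefficients of cos(3t) and sin(3t) gives A = 0, B = 3/16, so q_p = 3*sin(3*t)/16.
General solution: q = 3*sin(3*t)/16 + C1*cos(5*t) + C2*sin(5*t).
Apply the initial conditions: q(0) = C1 = 4 and q'(0) = 9/16 + 5*C2 = 2. Solving gives C1 = 4, C2 = 23/80.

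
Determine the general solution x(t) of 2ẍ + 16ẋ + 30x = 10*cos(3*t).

x = 5*cos(3*t)/102 + 10*sin(3*t)/51 + C1*exp(-5*t) + C2*exp(-3*t)

Divide through by 2: x'' + 8x' + 15x = 5*cos(3*t).
Characteristic equation r² + 8r + 15 = 0 factors as (r + 5)(r + 3) = 0, so r = -5, -3.
Hence x_h = C1*exp(-5*t) + C2*exp(-3*t).
Try x_p = A*cos(3*t) + B*sin(3*t). Substituting and equating the coefficients of cos(3t) and sin(3t) gives A = 5/102, B = 10/51, so x_p = 5*cos(3*t)/102 + 10*sin(3*t)/51.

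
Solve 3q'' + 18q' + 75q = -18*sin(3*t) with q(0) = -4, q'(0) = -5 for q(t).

Divide through by 3: q'' + 6q' + 25q = -6*sin(3*t).
Characteristic equation r² + 6r + 25 = 0 has discriminant (6)² - 4·(25) = -64 < 0, so r = -3 ± 4i.
Hence q_h = C1*cos(4*t)*exp(-3*t) + C2*exp(-3*t)*sin(4*t).
Try q_p = A*cos(3*t) + B*sin(3*t). Substituting and equating the coefficients of cos(3t) and sin(3t) gives A = 27/145, B = -24/145, so q_p = -24*sin(3*t)/145 + 27*cos(3*t)/145.
General solution: q = -24*sin(3*t)/145 + 27*cos(3*t)/145 + C1*cos(4*t)*exp(-3*t) + C2*exp(-3*t)*sin(4*t).
Apply the initial conditions: q(0) = 27/145 + C1 = -4 and q'(0) = -72/145 - 3*C1 + 4*C2 = -5. Solving gives C1 = -607/145, C2 = -1237/290.

q = -24*sin(3*t)/145 + 27*cos(3*t)/145 - 1237*exp(-3*t)*sin(4*t)/290 - 607*cos(4*t)*exp(-3*t)/145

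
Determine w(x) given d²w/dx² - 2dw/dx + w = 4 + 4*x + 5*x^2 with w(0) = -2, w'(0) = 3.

Characteristic equation r² - 2r + 1 = 0 has discriminant (-2)² - 4·(1) = 0, so r = 1 is a repeated root.
Hence w_h = (C1 + C2*x)*exp(x).
For the particular solution try w_p = A0 + A1*x + A2*x^2. Substituting and matching coefficients of each power of x gives A0 = 42, A1 = 24, A2 = 5, so w_p = 42 + 5*x^2 + 24*x.
General solution: w = 42 + 5*x^2 + 24*x + C1*exp(x) + C2*x*exp(x).
Apply the initial conditions: w(0) = 42 + C1 = -2 and w'(0) = 24 + C1 + C2 = 3. Solving gives C1 = -44, C2 = 23.

w = 42 - 44*exp(x) + 5*x**2 + 24*x + 23*x*exp(x)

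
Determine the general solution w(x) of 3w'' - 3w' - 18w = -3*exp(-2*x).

Divide through by 3: w'' - w' - 6w = -exp(-2*x).
Characteristic equation r² - r - 6 = 0 factors as (r - 3)(r + 2) = 0, so r = 3, -2.
Hence w_h = C1*exp(3*x) + C2*exp(-2*x).
Since exp(-2*x) solves the homogeneous equation (r = -2 is a root of multiplicity 1), multiply the trial by x. Try w_p = A*x*exp(-2*x). Substituting into the equation and dividing by exp(-2*x) gives A = 1/5, so w_p = x*exp(-2*x)/5.

w = C1*exp(3*x) + C2*exp(-2*x) + x*exp(-2*x)/5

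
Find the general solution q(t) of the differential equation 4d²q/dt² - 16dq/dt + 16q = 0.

Divide through by 4: q'' - 4q' + 4q = 0.
Characteristic equation r² - 4r + 4 = 0 has discriminant (-4)² - 4·(4) = 0, so r = 2 is a repeated root.
Hence q_h = (C1 + C2*t)*exp(2*t).

q = C1*exp(2*t) + C2*t*exp(2*t)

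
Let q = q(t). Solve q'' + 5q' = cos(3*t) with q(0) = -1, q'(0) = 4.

Characteristic equation r² + 5r = 0 factors as (r + 5)r = 0, so r = -5, 0.
Hence q_h = C1*exp(-5*t) + C2.
Try q_p = A*cos(3*t) + B*sin(3*t). Substituting and equating the coefficients of cos(3t) and sin(3t) gives A = -1/34, B = 5/102, so q_p = -cos(3*t)/34 + 5*sin(3*t)/102.
General solution: q = C2 - cos(3*t)/34 + 5*sin(3*t)/102 + C1*exp(-5*t).
Apply the initial conditions: q(0) = -1/34 + C1 + C2 = -1 and q'(0) = 5/34 - 5*C1 = 4. Solving gives C1 = -131/170, C2 = -1/5.

q = -1/5 - 131*exp(-5*t)/170 - cos(3*t)/34 + 5*sin(3*t)/102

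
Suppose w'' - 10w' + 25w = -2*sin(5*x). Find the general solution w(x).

Characteristic equation r² - 10r + 25 = 0 has discriminant (-10)² - 4·(25) = 0, so r = 5 is a repeated root.
Hence w_h = (C1 + C2*x)*exp(5*x).
Try w_p = A*cos(5*x) + B*sin(5*x). Substituting and equating the coefficients of cos(5x) and sin(5x) gives A = -1/25, B = 0, so w_p = -cos(5*x)/25.

w = -cos(5*x)/25 + C1*exp(5*x) + C2*x*exp(5*x)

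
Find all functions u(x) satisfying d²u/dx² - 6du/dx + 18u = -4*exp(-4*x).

u = -2*exp(-4*x)/29 + C1*cos(3*x)*exp(3*x) + C2*exp(3*x)*sin(3*x)

Characteristic equation r² - 6r + 18 = 0 has discriminant (-6)² - 4·(18) = -36 < 0, so r = 3 ± 3i.
Hence u_h = C1*cos(3*x)*exp(3*x) + C2*exp(3*x)*sin(3*x).
Try u_p = A*exp(-4*x). Substituting into the equation and dividing by exp(-4*x) gives A = -2/29, so u_p = -2*exp(-4*x)/29.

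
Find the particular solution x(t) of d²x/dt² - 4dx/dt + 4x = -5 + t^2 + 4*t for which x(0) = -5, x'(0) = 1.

Characteristic equation r² - 4r + 4 = 0 has discriminant (-4)² - 4·(4) = 0, so r = 2 is a repeated root.
Hence x_h = (C1 + C2*t)*exp(2*t).
For the particular solution try x_p = A0 + A1*t + A2*t^2. Substituting and matching coefficients of each power of t gives A0 = 1/8, A1 = 3/2, A2 = 1/4, so x_p = 1/8 + t^2/4 + 3*t/2.
General solution: x = 1/8 + t^2/4 + 3*t/2 + C1*exp(2*t) + C2*t*exp(2*t).
Apply the initial conditions: x(0) = 1/8 + C1 = -5 and x'(0) = 3/2 + C2 + 2*C1 = 1. Solving gives C1 = -41/8, C2 = 39/4.

x = 1/8 - 41*exp(2*t)/8 + t**2/4 + 3*t/2 + 39*t*exp(2*t)/4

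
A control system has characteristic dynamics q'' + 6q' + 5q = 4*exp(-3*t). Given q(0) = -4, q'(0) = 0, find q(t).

Characteristic equation r² + 6r + 5 = 0 factors as (r + 1)(r + 5) = 0, so r = -1, -5.
Hence q_h = C1*exp(-t) + C2*exp(-5*t).
Try q_p = A*exp(-3*t). Substituting into the equation and dividing by exp(-3*t) gives A = -1, so q_p = -exp(-3*t).
General solution: q = -exp(-3*t) + C1*exp(-t) + C2*exp(-5*t).
Apply the initial conditions: q(0) = -1 + C1 + C2 = -4 and q'(0) = 3 - C1 - 5*C2 = 0. Solving gives C1 = -9/2, C2 = 3/2.

q = -exp(-3*t) - 9*exp(-t)/2 + 3*exp(-5*t)/2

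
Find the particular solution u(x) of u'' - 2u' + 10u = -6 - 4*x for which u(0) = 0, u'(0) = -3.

u = -17/25 - 2*x/5 - 82*exp(x)*sin(3*x)/75 + 17*cos(3*x)*exp(x)/25

Characteristic equation r² - 2r + 10 = 0 has discriminant (-2)² - 4·(10) = -36 < 0, so r = 1 ± 3i.
Hence u_h = C1*cos(3*x)*exp(x) + C2*exp(x)*sin(3*x).
For the particular solution try u_p = A0 + A1*x. Substituting and matching coefficients of each power of x gives A0 = -17/25, A1 = -2/5, so u_p = -17/25 - 2*x/5.
General solution: u = -17/25 - 2*x/5 + C1*cos(3*x)*exp(x) + C2*exp(x)*sin(3*x).
Apply the initial conditions: u(0) = -17/25 + C1 = 0 and u'(0) = -2/5 + C1 + 3*C2 = -3. Solving gives C1 = 17/25, C2 = -82/75.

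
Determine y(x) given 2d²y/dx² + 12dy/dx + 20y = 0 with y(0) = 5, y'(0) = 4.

Divide through by 2: y'' + 6y' + 10y = 0.
Characteristic equation r² + 6r + 10 = 0 has discriminant (6)² - 4·(10) = -4 < 0, so r = -3 ± i.
Hence y_h = C1*cos(x)*exp(-3*x) + C2*exp(-3*x)*sin(x).
Apply the initial conditions: y(0) = C1 = 5 and y'(0) = C2 - 3*C1 = 4. Solving gives C1 = 5, C2 = 19.

y = 5*cos(x)*exp(-3*x) + 19*exp(-3*x)*sin(x)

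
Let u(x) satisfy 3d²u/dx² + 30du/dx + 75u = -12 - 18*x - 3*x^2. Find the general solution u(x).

Divide through by 3: u'' + 10u' + 25u = -4 - x^2 - 6*x.
Characteristic equation r² + 10r + 25 = 0 has discriminant (10)² - 4·(25) = 0, so r = -5 is a repeated root.
Hence u_h = (C1 + C2*x)*exp(-5*x).
For the particular solution try u_p = A0 + A1*x + A2*x^2. Substituting and matching coefficients of each power of x gives A0 = -46/625, A1 = -26/125, A2 = -1/25, so u_p = -46/625 - 26*x/125 - x^2/25.

u = -46/625 - 26*x/125 - x**2/25 + C1*exp(-5*x) + C2*x*exp(-5*x)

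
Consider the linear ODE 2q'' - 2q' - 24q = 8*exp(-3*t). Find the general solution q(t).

Divide through by 2: q'' - q' - 12q = 4*exp(-3*t).
Characteristic equation r² - r - 12 = 0 factors as (r + 3)(r - 4) = 0, so r = -3, 4.
Hence q_h = C1*exp(-3*t) + C2*exp(4*t).
Since exp(-3*t) solves the homogeneous equation (r = -3 is a root of multiplicity 1), multiply the trial by t. Try q_p = A*t*exp(-3*t). Substituting into the equation and dividing by exp(-3*t) gives A = -4/7, so q_p = -4*t*exp(-3*t)/7.

q = C1*exp(-3*t) + C2*exp(4*t) - 4*t*exp(-3*t)/7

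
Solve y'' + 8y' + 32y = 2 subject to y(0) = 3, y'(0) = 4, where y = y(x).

Characteristic equation r² + 8r + 32 = 0 has discriminant (8)² - 4·(32) = -64 < 0, so r = -4 ± 4i.
Hence y_h = C1*cos(4*x)*exp(-4*x) + C2*exp(-4*x)*sin(4*x).
For the particular solution try y_p = A0. Substituting and matching coefficients of each power of x gives A0 = 1/16, so y_p = 1/16.
General solution: y = 1/16 + C1*cos(4*x)*exp(-4*x) + C2*exp(-4*x)*sin(4*x).
Apply the initial conditions: y(0) = 1/16 + C1 = 3 and y'(0) = -4*C1 + 4*C2 = 4. Solving gives C1 = 47/16, C2 = 63/16.

y = 1/16 + 47*cos(4*x)*exp(-4*x)/16 + 63*exp(-4*x)*sin(4*x)/16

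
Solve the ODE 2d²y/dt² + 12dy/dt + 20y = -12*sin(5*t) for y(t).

y = 2*sin(5*t)/25 + 4*cos(5*t)/25 + C1*cos(t)*exp(-3*t) + C2*exp(-3*t)*sin(t)

Divide through by 2: y'' + 6y' + 10y = -6*sin(5*t).
Characteristic equation r² + 6r + 10 = 0 has discriminant (6)² - 4·(10) = -4 < 0, so r = -3 ± i.
Hence y_h = C1*cos(t)*exp(-3*t) + C2*exp(-3*t)*sin(t).
Try y_p = A*cos(5*t) + B*sin(5*t). Substituting and equating the coefficients of cos(5t) and sin(5t) gives A = 4/25, B = 2/25, so y_p = 2*sin(5*t)/25 + 4*cos(5*t)/25.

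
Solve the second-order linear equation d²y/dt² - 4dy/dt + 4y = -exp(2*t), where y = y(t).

Characteristic equation r² - 4r + 4 = 0 has discriminant (-4)² - 4·(4) = 0, so r = 2 is a repeated root.
Hence y_h = (C1 + C2*t)*exp(2*t).
Since exp(2*t) solves the homogeneous equation (r = 2 is a root of multiplicity 2), multiply the trial by t^2. Try y_p = A*t^2*exp(2*t). Substituting into the equation and dividing by exp(2*t) gives A = -1/2, so y_p = -t^2*exp(2*t)/2.

y = C1*exp(2*t) - t**2*exp(2*t)/2 + C2*t*exp(2*t)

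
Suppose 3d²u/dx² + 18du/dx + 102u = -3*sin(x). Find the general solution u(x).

Divide through by 3: u'' + 6u' + 34u = -sin(x).
Characteristic equation r² + 6r + 34 = 0 has discriminant (6)² - 4·(34) = -100 < 0, so r = -3 ± 5i.
Hence u_h = C1*cos(5*x)*exp(-3*x) + C2*exp(-3*x)*sin(5*x).
Try u_p = A*cos(x) + B*sin(x). Substituting and equating the coefficients of cos(x) and sin(x) gives A = 2/375, B = -11/375, so u_p = -11*sin(x)/375 + 2*cos(x)/375.

u = -11*sin(x)/375 + 2*cos(x)/375 + C1*cos(5*x)*exp(-3*x) + C2*exp(-3*x)*sin(5*x)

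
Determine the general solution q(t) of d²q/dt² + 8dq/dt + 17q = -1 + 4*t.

Characteristic equation r² + 8r + 17 = 0 has discriminant (8)² - 4·(17) = -4 < 0, so r = -4 ± i.
Hence q_h = C1*cos(t)*exp(-4*t) + C2*exp(-4*t)*sin(t).
For the particular solution try q_p = A0 + A1*t. Substituting and matching coefficients of each power of t gives A0 = -49/289, A1 = 4/17, so q_p = -49/289 + 4*t/17.

q = -49/289 + 4*t/17 + C1*cos(t)*exp(-4*t) + C2*exp(-4*t)*sin(t)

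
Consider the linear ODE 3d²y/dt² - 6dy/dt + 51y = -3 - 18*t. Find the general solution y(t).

y = -29/289 - 6*t/17 + C1*cos(4*t)*exp(t) + C2*exp(t)*sin(4*t)

Divide through by 3: y'' - 2y' + 17y = -1 - 6*t.
Characteristic equation r² - 2r + 17 = 0 has discriminant (-2)² - 4·(17) = -64 < 0, so r = 1 ± 4i.
Hence y_h = C1*cos(4*t)*exp(t) + C2*exp(t)*sin(4*t).
For the particular solution try y_p = A0 + A1*t. Substituting and matching coefficients of each power of t gives A0 = -29/289, A1 = -6/17, so y_p = -29/289 - 6*t/17.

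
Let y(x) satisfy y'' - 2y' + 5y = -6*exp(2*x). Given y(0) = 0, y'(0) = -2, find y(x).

y = -6*exp(2*x)/5 - 2*exp(x)*sin(2*x)/5 + 6*cos(2*x)*exp(x)/5

Characteristic equation r² - 2r + 5 = 0 has discriminant (-2)² - 4·(5) = -16 < 0, so r = 1 ± 2i.
Hence y_h = C1*cos(2*x)*exp(x) + C2*exp(x)*sin(2*x).
Try y_p = A*exp(2*x). Substituting into the equation and dividing by exp(2*x) gives A = -6/5, so y_p = -6*exp(2*x)/5.
General solution: y = -6*exp(2*x)/5 + C1*cos(2*x)*exp(x) + C2*exp(x)*sin(2*x).
Apply the initial conditions: y(0) = -6/5 + C1 = 0 and y'(0) = -12/5 + C1 + 2*C2 = -2. Solving gives C1 = 6/5, C2 = -2/5.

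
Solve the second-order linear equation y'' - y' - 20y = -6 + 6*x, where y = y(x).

y = 63/200 - 3*x/10 + C1*exp(-4*x) + C2*exp(5*x)

Characteristic equation r² - r - 20 = 0 factors as (r + 4)(r - 5) = 0, so r = -4, 5.
Hence y_h = C1*exp(-4*x) + C2*exp(5*x).
For the particular solution try y_p = A0 + A1*x. Substituting and matching coefficients of each power of x gives A0 = 63/200, A1 = -3/10, so y_p = 63/200 - 3*x/10.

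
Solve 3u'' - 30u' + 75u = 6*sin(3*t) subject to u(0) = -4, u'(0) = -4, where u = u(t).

u = -1171*exp(5*t)/289 + 8*sin(3*t)/289 + 15*cos(3*t)/289 + 275*t*exp(5*t)/17

Divide through by 3: u'' - 10u' + 25u = 2*sin(3*t).
Characteristic equation r² - 10r + 25 = 0 has discriminant (-10)² - 4·(25) = 0, so r = 5 is a repeated root.
Hence u_h = (C1 + C2*t)*exp(5*t).
Try u_p = A*cos(3*t) + B*sin(3*t). Substituting and equating the coefficients of cos(3t) and sin(3t) gives A = 15/289, B = 8/289, so u_p = 8*sin(3*t)/289 + 15*cos(3*t)/289.
General solution: u = 8*sin(3*t)/289 + 15*cos(3*t)/289 + C1*exp(5*t) + C2*t*exp(5*t).
Apply the initial conditions: u(0) = 15/289 + C1 = -4 and u'(0) = 24/289 + C2 + 5*C1 = -4. Solving gives C1 = -1171/289, C2 = 275/17.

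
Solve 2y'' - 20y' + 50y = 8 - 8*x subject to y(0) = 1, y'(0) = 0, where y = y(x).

Divide through by 2: y'' - 10y' + 25y = 4 - 4*x.
Characteristic equation r² - 10r + 25 = 0 has discriminant (-10)² - 4·(25) = 0, so r = 5 is a repeated root.
Hence y_h = (C1 + C2*x)*exp(5*x).
For the particular solution try y_p = A0 + A1*x. Substituting and matching coefficients of each power of x gives A0 = 12/125, A1 = -4/25, so y_p = 12/125 - 4*x/25.
General solution: y = 12/125 - 4*x/25 + C1*exp(5*x) + C2*x*exp(5*x).
Apply the initial conditions: y(0) = 12/125 + C1 = 1 and y'(0) = -4/25 + C2 + 5*C1 = 0. Solving gives C1 = 113/125, C2 = -109/25.

y = 12/125 - 4*x/25 + 113*exp(5*x)/125 - 109*x*exp(5*x)/25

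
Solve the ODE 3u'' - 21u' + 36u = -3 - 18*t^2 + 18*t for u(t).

Divide through by 3: u'' - 7u' + 12u = -1 - 6*t^2 + 6*t.
Characteristic equation r² - 7r + 12 = 0 factors as (r - 4)(r - 3) = 0, so r = 4, 3.
Hence u_h = C1*exp(4*t) + C2*exp(3*t).
For the particular solution try u_p = A0 + A1*t + A2*t^2. Substituting and matching coefficients of each power of t gives A0 = -7/144, A1 = -1/12, A2 = -1/2, so u_p = -7/144 - t^2/2 - t/12.

u = -7/144 - t**2/2 - t/12 + C1*exp(4*t) + C2*exp(3*t)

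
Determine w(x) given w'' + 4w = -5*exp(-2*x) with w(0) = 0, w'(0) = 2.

Characteristic equation r² + 4 = 0 has discriminant (0)² - 4·(4) = -16 < 0, so r = ± 2i.
Hence w_h = C1*cos(2*x) + C2*sin(2*x).
Try w_p = A*exp(-2*x). Substituting into the equation and dividing by exp(-2*x) gives A = -5/8, so w_p = -5*exp(-2*x)/8.
General solution: w = -5*exp(-2*x)/8 + C1*cos(2*x) + C2*sin(2*x).
Apply the initial conditions: w(0) = -5/8 + C1 = 0 and w'(0) = 5/4 + 2*C2 = 2. Solving gives C1 = 5/8, C2 = 3/8.

w = -5*exp(-2*x)/8 + 3*sin(2*x)/8 + 5*cos(2*x)/8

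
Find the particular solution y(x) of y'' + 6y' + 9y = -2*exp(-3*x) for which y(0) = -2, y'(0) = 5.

y = -2*exp(-3*x) - x*exp(-3*x) - x**2*exp(-3*x)

Characteristic equation r² + 6r + 9 = 0 has discriminant (6)² - 4·(9) = 0, so r = -3 is a repeated root.
Hence y_h = (C1 + C2*x)*exp(-3*x).
Since exp(-3*x) solves the homogeneous equation (r = -3 is a root of multiplicity 2), multiply the trial by x^2. Try y_p = A*x^2*exp(-3*x). Substituting into the equation and dividing by exp(-3*x) gives A = -1, so y_p = -x^2*exp(-3*x).
General solution: y = C1*exp(-3*x) - x^2*exp(-3*x) + C2*x*exp(-3*x).
Apply the initial conditions: y(0) = C1 = -2 and y'(0) = C2 - 3*C1 = 5. Solving gives C1 = -2, C2 = -1.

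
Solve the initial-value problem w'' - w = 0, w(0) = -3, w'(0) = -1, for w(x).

w = -exp(-x) - 2*exp(x)

Characteristic equation r² - 1 = 0 factors as (r + 1)(r - 1) = 0, so r = -1, 1.
Hence w_h = C1*exp(-x) + C2*exp(x).
Apply the initial conditions: w(0) = C1 + C2 = -3 and w'(0) = C2 - C1 = -1. Solving gives C1 = -1, C2 = -2.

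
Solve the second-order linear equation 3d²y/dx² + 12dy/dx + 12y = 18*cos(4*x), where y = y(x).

Divide through by 3: y'' + 4y' + 4y = 6*cos(4*x).
Characteristic equation r² + 4r + 4 = 0 has discriminant (4)² - 4·(4) = 0, so r = -2 is a repeated root.
Hence y_h = (C1 + C2*x)*exp(-2*x).
Try y_p = A*cos(4*x) + B*sin(4*x). Substituting and equating the coefficients of cos(4x) and sin(4x) gives A = -9/50, B = 6/25, so y_p = -9*cos(4*x)/50 + 6*sin(4*x)/25.

y = -9*cos(4*x)/50 + 6*sin(4*x)/25 + C1*exp(-2*x) + C2*x*exp(-2*x)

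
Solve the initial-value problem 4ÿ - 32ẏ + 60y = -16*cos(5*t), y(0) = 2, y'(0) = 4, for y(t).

y = -6*exp(5*t)/5 + 2*cos(5*t)/85 + 8*sin(5*t)/85 + 54*exp(3*t)/17

Divide through by 4: y'' - 8y' + 15y = -4*cos(5*t).
Characteristic equation r² - 8r + 15 = 0 factors as (r - 5)(r - 3) = 0, so r = 5, 3.
Hence y_h = C1*exp(5*t) + C2*exp(3*t).
Try y_p = A*cos(5*t) + B*sin(5*t). Substituting and equating the coefficients of cos(5t) and sin(5t) gives A = 2/85, B = 8/85, so y_p = 2*cos(5*t)/85 + 8*sin(5*t)/85.
General solution: y = 2*cos(5*t)/85 + 8*sin(5*t)/85 + C1*exp(5*t) + C2*exp(3*t).
Apply the initial conditions: y(0) = 2/85 + C1 + C2 = 2 and y'(0) = 8/17 + 3*C2 + 5*C1 = 4. Solving gives C1 = -6/5, C2 = 54/17.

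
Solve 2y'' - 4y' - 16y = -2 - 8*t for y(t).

Divide through by 2: y'' - 2y' - 8y = -1 - 4*t.
Characteristic equation r² - 2r - 8 = 0 factors as (r - 4)(r + 2) = 0, so r = 4, -2.
Hence y_h = C1*exp(4*t) + C2*exp(-2*t).
For the particular solution try y_p = A0 + A1*t. Substituting and matching coefficients of each power of t gives A0 = 0, A1 = 1/2, so y_p = t/2.

y = t/2 + C1*exp(4*t) + C2*exp(-2*t)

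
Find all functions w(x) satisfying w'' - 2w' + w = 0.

Characteristic equation r² - 2r + 1 = 0 has discriminant (-2)² - 4·(1) = 0, so r = 1 is a repeated root.
Hence w_h = (C1 + C2*x)*exp(x).

w = C1*exp(x) + C2*x*exp(x)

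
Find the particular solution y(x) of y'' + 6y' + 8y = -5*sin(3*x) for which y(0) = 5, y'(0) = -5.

Characteristic equation r² + 6r + 8 = 0 factors as (r + 4)(r + 2) = 0, so r = -4, -2.
Hence y_h = C1*exp(-4*x) + C2*exp(-2*x).
Try y_p = A*cos(3*x) + B*sin(3*x). Substituting and equating the coefficients of cos(3x) and sin(3x) gives A = 18/65, B = 1/65, so y_p = sin(3*x)/65 + 18*cos(3*x)/65.
General solution: y = sin(3*x)/65 + 18*cos(3*x)/65 + C1*exp(-4*x) + C2*exp(-2*x).
Apply the initial conditions: y(0) = 18/65 + C1 + C2 = 5 and y'(0) = 3/65 - 4*C1 - 2*C2 = -5. Solving gives C1 = -11/5, C2 = 90/13.

y = -11*exp(-4*x)/5 + sin(3*x)/65 + 18*cos(3*x)/65 + 90*exp(-2*x)/13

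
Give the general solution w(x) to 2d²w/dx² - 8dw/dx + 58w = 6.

w = 3/29 + C1*cos(5*x)*exp(2*x) + C2*exp(2*x)*sin(5*x)

Divide through by 2: w'' - 4w' + 29w = 3.
Characteristic equation r² - 4r + 29 = 0 has discriminant (-4)² - 4·(29) = -100 < 0, so r = 2 ± 5i.
Hence w_h = C1*cos(5*x)*exp(2*x) + C2*exp(2*x)*sin(5*x).
For the particular solution try w_p = A0. Substituting and matching coefficients of each power of x gives A0 = 3/29, so w_p = 3/29.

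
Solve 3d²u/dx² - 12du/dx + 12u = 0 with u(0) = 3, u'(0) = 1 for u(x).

Divide through by 3: u'' - 4u' + 4u = 0.
Characteristic equation r² - 4r + 4 = 0 has discriminant (-4)² - 4·(4) = 0, so r = 2 is a repeated root.
Hence u_h = (C1 + C2*x)*exp(2*x).
Apply the initial conditions: u(0) = C1 = 3 and u'(0) = C2 + 2*C1 = 1. Solving gives C1 = 3, C2 = -5.

u = 3*exp(2*x) - 5*x*exp(2*x)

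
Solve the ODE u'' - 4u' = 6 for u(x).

u = C2 - 3*x/2 + C1*exp(4*x)

Characteristic equation r² - 4r = 0 factors as (r - 4)r = 0, so r = 4, 0.
Hence u_h = C1*exp(4*x) + C2.
Since 0 is a characteristic root (multiplicity 1), multiply the polynomial trial by x: try u_p = A0*x. Substituting and matching coefficients of each power of x gives A0 = -3/2, so u_p = -3*x/2.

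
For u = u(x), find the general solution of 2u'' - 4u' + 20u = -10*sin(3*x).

Divide through by 2: u'' - 2u' + 10u = -5*sin(3*x).
Characteristic equation r² - 2r + 10 = 0 has discriminant (-2)² - 4·(10) = -36 < 0, so r = 1 ± 3i.
Hence u_h = C1*cos(3*x)*exp(x) + C2*exp(x)*sin(3*x).
Try u_p = A*cos(3*x) + B*sin(3*x). Substituting and equating the coefficients of cos(3x) and sin(3x) gives A = -30/37, B = -5/37, so u_p = -30*cos(3*x)/37 - 5*sin(3*x)/37.

u = -30*cos(3*x)/37 - 5*sin(3*x)/37 + C1*cos(3*x)*exp(x) + C2*exp(x)*sin(3*x)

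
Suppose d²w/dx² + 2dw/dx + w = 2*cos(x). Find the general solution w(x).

w = C1*exp(-x) + C2*x*exp(-x) + sin(x)

Characteristic equation r² + 2r + 1 = 0 has discriminant (2)² - 4·(1) = 0, so r = -1 is a repeated root.
Hence w_h = (C1 + C2*x)*exp(-x).
Try w_p = A*cos(x) + B*sin(x). Substituting and equating the coefficients of cos(x) and sin(x) gives A = 0, B = 1, so w_p = sin(x).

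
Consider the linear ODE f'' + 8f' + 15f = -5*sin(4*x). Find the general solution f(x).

f = sin(4*x)/205 + 32*cos(4*x)/205 + C1*exp(-5*x) + C2*exp(-3*x)

Characteristic equation r² + 8r + 15 = 0 factors as (r + 5)(r + 3) = 0, so r = -5, -3.
Hence f_h = C1*exp(-5*x) + C2*exp(-3*x).
Try f_p = A*cos(4*x) + B*sin(4*x). Substituting and equating the coefficients of cos(4x) and sin(4x) gives A = 32/205, B = 1/205, so f_p = sin(4*x)/205 + 32*cos(4*x)/205.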